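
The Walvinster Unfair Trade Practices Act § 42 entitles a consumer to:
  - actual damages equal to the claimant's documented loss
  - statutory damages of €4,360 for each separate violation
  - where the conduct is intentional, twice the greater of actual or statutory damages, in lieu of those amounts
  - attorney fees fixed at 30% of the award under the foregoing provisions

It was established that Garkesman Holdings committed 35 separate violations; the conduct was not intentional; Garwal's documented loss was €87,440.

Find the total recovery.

Statutory damages: 35 × €4,360 = €152,600
Conduct not intentional: the in-lieu enhancement does not apply.
Actual plus statutory damages: €87,440 + €152,600 = €240,040
Attorney fees: 30% of €240,040 = €72,012
Total recovery: €240,040 + €72,012 = €312,052

€312,052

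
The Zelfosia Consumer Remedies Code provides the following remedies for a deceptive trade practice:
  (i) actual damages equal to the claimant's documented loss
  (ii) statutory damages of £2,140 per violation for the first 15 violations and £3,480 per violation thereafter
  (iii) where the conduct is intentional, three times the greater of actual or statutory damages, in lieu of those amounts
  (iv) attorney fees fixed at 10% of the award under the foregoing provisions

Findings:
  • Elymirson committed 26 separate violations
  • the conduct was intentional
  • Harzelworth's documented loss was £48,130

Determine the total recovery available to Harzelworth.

First 15 violations: 15 × £2,140 = £32,100
Remaining violations: (26 − 15) × £3,480 = £38,280
Statutory damages: £32,100 + £38,280 = £70,380
Greater of actual damages (£48,130) or statutory damages (£70,380): £70,380
Trebled: 3 × £70,380 = £211,140
Attorney fees: 10% of £211,140 = £21,114
Total recovery: £211,140 + £21,114 = £232,254

£232,254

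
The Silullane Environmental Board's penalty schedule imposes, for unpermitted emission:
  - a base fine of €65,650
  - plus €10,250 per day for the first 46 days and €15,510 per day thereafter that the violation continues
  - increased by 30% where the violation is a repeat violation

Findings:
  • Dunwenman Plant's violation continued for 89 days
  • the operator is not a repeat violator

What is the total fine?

First 46 days: 46 × €10,250 = €471,500
Remaining days: (89 − 46) × €15,510 = €666,930
Per-day component: €471,500 + €666,930 = €1,138,430
Base plus per-day: €65,650 + €1,138,430 = €1,204,080
The operator is not a repeat violator: no 30% increase.

€1,204,080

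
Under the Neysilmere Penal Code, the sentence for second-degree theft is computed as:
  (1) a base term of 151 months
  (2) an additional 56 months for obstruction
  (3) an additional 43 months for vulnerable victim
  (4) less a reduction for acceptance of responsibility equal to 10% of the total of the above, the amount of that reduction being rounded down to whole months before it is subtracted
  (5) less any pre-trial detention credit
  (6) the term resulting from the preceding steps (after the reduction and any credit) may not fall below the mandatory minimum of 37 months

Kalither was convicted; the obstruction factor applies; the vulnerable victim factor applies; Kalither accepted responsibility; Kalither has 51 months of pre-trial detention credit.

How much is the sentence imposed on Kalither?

Obstruction enhancement: +56 months
Vulnerable victim enhancement: +43 months
Adjusted term: 151 months + 56 months + 43 months = 250 months
Acceptance of responsibility reduction: 10% of 250 months = 25 months (rounded down)
After reduction: 250 − 25 = 225 months
Less pre-trial detention credit: 225 months − 51 months = 174 months
Minimum 37 months: 174 months meets the minimum, no increase.

174 months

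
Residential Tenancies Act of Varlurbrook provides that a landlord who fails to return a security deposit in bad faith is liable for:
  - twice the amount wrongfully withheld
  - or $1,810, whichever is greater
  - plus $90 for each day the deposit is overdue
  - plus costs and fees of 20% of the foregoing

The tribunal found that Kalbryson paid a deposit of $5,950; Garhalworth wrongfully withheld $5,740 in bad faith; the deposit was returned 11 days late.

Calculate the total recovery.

Doubled: 2 × $5,740 = $11,480
Minimum $1,810: $11,480 meets the minimum, no increase.
Late-return penalty: 11 × $90 = $990
Damages plus late penalty: $11,480 + $990 = $12,470
Costs and fees: 20% of $12,470 = $2,494
Total recovery: $12,470 + $2,494 = $14,964

$14,964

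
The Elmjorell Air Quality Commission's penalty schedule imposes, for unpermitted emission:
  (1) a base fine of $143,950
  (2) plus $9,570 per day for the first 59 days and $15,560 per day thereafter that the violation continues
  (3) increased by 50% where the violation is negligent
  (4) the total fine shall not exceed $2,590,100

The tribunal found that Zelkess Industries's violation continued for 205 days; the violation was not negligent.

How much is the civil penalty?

Civil penalty: $2,590,100

First 59 days: 59 × $9,570 = $564,630
Remaining days: (205 − 59) × $15,560 = $2,271,760
Per-day component: $564,630 + $2,271,760 = $2,836,390
Base plus per-day: $143,950 + $2,836,390 = $2,980,340
The violation was not negligent: no 50% increase.
Cap at $2,590,100: $2,980,340 exceeds the cap → $2,590,100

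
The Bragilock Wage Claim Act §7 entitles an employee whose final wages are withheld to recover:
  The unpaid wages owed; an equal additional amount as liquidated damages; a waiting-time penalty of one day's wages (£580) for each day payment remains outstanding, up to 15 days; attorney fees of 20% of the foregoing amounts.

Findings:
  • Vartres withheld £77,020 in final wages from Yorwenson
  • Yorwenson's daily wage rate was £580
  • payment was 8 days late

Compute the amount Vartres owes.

Liquidated damages (equal amount): £77,020
Penalty days: min(8, 15) = 8
Waiting-time penalty: 8 × £580 = £4,640
Subtotal: £77,020 + £77,020 + £4,640 = £158,680
Attorney fees: 20% of £158,680 = £31,736
Total award: £158,680 + £31,736 = £190,416

£190,416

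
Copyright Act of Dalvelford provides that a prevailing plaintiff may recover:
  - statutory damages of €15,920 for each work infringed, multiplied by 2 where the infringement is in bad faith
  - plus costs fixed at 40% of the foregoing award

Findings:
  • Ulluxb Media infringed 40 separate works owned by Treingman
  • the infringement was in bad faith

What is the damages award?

€1,783,040

Statutory damages: 40 × €15,920 = €636,800
Doubled: 2 × €636,800 = €1,273,600
Costs: 40% of €1,273,600 = €509,440
Award plus costs: €1,273,600 + €509,440 = €1,783,040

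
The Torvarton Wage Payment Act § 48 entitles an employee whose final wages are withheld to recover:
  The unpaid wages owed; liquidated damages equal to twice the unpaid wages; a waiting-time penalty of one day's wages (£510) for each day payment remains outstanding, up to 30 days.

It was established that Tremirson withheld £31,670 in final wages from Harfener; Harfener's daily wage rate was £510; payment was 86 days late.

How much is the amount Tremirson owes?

Doubled: 2 × £31,670 = £63,340
Penalty days: min(86, 30) = 30
Waiting-time penalty: 30 × £510 = £15,300
Total award: £31,670 + £63,340 + £15,300 = £110,310

£110,310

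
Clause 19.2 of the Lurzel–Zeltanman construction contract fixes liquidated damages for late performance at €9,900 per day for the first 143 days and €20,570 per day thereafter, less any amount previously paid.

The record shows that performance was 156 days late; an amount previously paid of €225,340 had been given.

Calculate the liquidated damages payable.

€1,457,770

First 143 days: 143 × €9,900 = €1,415,700
Remaining days: (156 − 143) × €20,570 = €267,410
Accrued per-day damages: €1,415,700 + €267,410 = €1,683,110
Less amount previously paid: €1,683,110 − €225,340 = €1,457,770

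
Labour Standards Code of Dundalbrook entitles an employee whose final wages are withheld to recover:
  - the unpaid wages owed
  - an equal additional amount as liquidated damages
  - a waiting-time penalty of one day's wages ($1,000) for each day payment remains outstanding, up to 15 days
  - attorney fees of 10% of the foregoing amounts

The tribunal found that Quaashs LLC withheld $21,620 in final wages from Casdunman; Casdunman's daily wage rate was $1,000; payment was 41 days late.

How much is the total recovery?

Liquidated damages (equal amount): $21,620
Penalty days: min(41, 15) = 15
Waiting-time penalty: 15 × $1,000 = $15,000
Subtotal: $21,620 + $21,620 + $15,000 = $58,240
Attorney fees: 10% of $58,240 = $5,824
Total award: $58,240 + $5,824 = $64,064

$64,064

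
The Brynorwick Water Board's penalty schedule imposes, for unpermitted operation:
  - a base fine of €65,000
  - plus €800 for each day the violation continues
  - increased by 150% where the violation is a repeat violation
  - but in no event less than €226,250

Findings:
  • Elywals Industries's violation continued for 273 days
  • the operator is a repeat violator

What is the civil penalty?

Per-day component: 273 × €800 = €218,400
Base plus per-day: €65,000 + €218,400 = €283,400
Enhancement: 150% of €283,400 = €425,100
Enhanced fine: €283,400 + €425,100 = €708,500
Minimum €226,250: €708,500 meets the minimum, no increase.

€708,500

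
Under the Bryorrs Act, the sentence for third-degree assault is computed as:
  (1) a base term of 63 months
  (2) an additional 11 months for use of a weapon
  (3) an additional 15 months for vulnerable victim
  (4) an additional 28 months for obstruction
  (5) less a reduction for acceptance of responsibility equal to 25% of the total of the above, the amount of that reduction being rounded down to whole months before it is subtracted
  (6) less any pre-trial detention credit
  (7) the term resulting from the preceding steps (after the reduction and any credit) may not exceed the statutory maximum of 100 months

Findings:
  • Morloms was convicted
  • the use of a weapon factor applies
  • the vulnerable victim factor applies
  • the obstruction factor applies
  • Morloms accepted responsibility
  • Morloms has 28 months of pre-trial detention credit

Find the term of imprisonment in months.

Use of a weapon enhancement: +11 months
Vulnerable victim enhancement: +15 months
Obstruction enhancement: +28 months
Adjusted term: 63 months + 11 months + 15 months + 28 months = 117 months
Acceptance of responsibility reduction: 25% of 117 months = 29 months (rounded down)
After reduction: 117 − 29 = 88 months
Less pre-trial detention credit: 88 months − 28 months = 60 months
Cap at 100 months: 60 months is within the cap, no reduction.

60 months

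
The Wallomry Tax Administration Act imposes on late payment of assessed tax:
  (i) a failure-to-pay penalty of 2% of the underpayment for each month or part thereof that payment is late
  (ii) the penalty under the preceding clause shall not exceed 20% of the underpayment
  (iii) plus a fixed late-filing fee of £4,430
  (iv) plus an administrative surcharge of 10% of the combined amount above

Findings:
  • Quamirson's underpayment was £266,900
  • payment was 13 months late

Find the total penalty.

£63,591

Accrued rate: 2% × 13 = 26%, capped at 20% → 20%
Failure-to-pay penalty: 20% of £266,900 = £53,380
Penalty before surcharge: £53,380 + £4,430 = £57,810
Administrative surcharge: 10% of £57,810 = £5,781
Total penalty: £57,810 + £5,781 = £63,591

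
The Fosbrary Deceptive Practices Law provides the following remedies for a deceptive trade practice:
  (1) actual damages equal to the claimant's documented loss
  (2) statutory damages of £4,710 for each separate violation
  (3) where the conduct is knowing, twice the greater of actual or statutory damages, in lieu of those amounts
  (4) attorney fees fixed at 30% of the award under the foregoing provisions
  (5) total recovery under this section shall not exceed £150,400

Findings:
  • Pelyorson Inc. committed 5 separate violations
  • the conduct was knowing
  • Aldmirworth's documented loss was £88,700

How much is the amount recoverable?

Statutory damages: 5 × £4,710 = £23,550
Greater of actual damages (£88,700) or statutory damages (£23,550): £88,700
Doubled: 2 × £88,700 = £177,400
Attorney fees: 30% of £177,400 = £53,220
Total before cap: £177,400 + £53,220 = £230,620
Cap at £150,400: £230,620 exceeds the cap → £150,400

£150,400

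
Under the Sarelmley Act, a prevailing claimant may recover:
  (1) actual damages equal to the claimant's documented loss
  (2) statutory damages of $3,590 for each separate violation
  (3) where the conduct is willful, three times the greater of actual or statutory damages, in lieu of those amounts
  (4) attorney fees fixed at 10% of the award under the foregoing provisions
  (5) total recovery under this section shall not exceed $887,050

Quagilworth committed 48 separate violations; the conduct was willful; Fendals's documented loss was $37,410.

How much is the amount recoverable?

Statutory damages: 48 × $3,590 = $172,320
Greater of actual damages ($37,410) or statutory damages ($172,320): $172,320
Trebled: 3 × $172,320 = $516,960
Attorney fees: 10% of $516,960 = $51,696
Total before cap: $516,960 + $51,696 = $568,656
Cap at $887,050: $568,656 is within the cap, no reduction.

Total recovery: $568,656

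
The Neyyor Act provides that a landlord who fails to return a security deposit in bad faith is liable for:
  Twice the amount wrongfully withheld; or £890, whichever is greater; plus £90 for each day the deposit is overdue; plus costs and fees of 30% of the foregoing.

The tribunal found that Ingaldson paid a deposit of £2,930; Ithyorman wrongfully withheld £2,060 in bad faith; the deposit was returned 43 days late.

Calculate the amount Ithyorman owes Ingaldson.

Recovery: £10,387

Doubled: 2 × £2,060 = £4,120
Minimum £890: £4,120 meets the minimum, no increase.
Late-return penalty: 43 × £90 = £3,870
Damages plus late penalty: £4,120 + £3,870 = £7,990
Costs and fees: 30% of £7,990 = £2,397
Total recovery: £7,990 + £2,397 = £10,387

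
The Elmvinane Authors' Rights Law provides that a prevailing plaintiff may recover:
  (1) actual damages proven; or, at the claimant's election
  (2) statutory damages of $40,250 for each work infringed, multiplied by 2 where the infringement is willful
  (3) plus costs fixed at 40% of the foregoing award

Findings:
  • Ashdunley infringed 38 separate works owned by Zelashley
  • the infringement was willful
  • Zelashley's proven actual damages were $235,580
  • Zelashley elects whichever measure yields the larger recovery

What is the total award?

$4,282,600

Statutory damages: 38 × $40,250 = $1,529,500
Doubled: 2 × $1,529,500 = $3,059,000
Greater of actual damages ($235,580) or enhanced statutory damages ($3,059,000): $3,059,000
Costs: 40% of $3,059,000 = $1,223,600
Award plus costs: $3,059,000 + $1,223,600 = $4,282,600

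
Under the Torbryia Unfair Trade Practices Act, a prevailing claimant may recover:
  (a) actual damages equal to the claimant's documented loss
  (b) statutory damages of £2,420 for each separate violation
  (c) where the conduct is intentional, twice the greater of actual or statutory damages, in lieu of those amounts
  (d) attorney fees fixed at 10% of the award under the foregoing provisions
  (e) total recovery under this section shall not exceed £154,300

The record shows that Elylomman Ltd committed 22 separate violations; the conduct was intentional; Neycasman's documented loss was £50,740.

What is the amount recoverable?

£117,128

Statutory damages: 22 × £2,420 = £53,240
Greater of actual damages (£50,740) or statutory damages (£53,240): £53,240
Doubled: 2 × £53,240 = £106,480
Attorney fees: 10% of £106,480 = £10,648
Total before cap: £106,480 + £10,648 = £117,128
Cap at £154,300: £117,128 is within the cap, no reduction.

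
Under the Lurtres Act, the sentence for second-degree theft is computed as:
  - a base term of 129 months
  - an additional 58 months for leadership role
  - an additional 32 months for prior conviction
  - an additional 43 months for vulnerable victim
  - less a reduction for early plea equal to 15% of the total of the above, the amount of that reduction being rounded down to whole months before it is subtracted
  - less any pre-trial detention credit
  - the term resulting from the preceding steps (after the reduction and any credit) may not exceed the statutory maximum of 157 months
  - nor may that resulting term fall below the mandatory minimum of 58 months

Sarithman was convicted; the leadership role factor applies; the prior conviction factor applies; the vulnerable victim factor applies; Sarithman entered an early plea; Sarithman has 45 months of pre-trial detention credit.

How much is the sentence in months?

157 months

Leadership role enhancement: +58 months
Prior conviction enhancement: +32 months
Vulnerable victim enhancement: +43 months
Adjusted term: 129 months + 58 months + 32 months + 43 months = 262 months
Early plea reduction: 15% of 262 months = 39 months (rounded down)
After reduction: 262 − 39 = 223 months
Less pre-trial detention credit: 223 months − 45 months = 178 months
Cap at 157 months: 178 months exceeds the cap → 157 months
Minimum 58 months: 157 months meets the minimum, no increase.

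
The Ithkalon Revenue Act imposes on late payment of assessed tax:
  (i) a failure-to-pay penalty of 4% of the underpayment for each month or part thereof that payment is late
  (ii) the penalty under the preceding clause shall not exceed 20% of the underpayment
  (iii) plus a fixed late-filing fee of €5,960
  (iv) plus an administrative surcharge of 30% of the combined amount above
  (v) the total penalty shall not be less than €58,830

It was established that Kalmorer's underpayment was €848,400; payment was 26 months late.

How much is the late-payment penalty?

Accrued rate: 4% × 26 = 104%, capped at 20% → 20%
Failure-to-pay penalty: 20% of €848,400 = €169,680
Penalty before surcharge: €169,680 + €5,960 = €175,640
Administrative surcharge: 30% of €175,640 = €52,692
Total penalty: €175,640 + €52,692 = €228,332
Minimum €58,830: €228,332 meets the minimum, no increase.

€228,332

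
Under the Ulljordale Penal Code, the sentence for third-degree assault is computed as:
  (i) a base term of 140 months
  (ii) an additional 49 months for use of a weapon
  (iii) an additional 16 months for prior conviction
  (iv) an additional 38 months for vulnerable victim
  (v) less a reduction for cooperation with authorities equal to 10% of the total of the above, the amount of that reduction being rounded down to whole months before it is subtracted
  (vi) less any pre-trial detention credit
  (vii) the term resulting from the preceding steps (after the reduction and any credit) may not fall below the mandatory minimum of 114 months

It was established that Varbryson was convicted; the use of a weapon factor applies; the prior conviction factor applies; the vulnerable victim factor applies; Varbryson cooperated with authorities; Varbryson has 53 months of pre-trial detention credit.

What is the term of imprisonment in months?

Use of a weapon enhancement: +49 months
Prior conviction enhancement: +16 months
Vulnerable victim enhancement: +38 months
Adjusted term: 140 months + 49 months + 16 months + 38 months = 243 months
Cooperation with authorities reduction: 10% of 243 months = 24 months (rounded down)
After reduction: 243 − 24 = 219 months
Less pre-trial detention credit: 219 months − 53 months = 166 months
Minimum 114 months: 166 months meets the minimum, no increase.

166 months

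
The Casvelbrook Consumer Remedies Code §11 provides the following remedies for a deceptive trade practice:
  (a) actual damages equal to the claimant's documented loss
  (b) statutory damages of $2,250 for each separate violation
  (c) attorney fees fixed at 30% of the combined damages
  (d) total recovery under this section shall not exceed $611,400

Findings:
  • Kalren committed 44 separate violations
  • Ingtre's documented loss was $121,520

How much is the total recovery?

$286,676

Statutory damages: 44 × $2,250 = $99,000
Combined damages: $121,520 + $99,000 = $220,520
Attorney fees: 30% of $220,520 = $66,156
Total before cap: $220,520 + $66,156 = $286,676
Cap at $611,400: $286,676 is within the cap, no reduction.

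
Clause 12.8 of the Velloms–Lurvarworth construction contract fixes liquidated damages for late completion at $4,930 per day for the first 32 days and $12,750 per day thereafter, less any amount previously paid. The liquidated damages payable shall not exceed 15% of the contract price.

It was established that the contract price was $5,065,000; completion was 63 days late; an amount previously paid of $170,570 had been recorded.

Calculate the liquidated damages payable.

$382,440

First 32 days: 32 × $4,930 = $157,760
Remaining days: (63 − 32) × $12,750 = $395,250
Accrued per-day damages: $157,760 + $395,250 = $553,010
Less amount previously paid: $553,010 − $170,570 = $382,440
Cap: 15% of $5,065,000 = $759,750
Cap at $759,750: $382,440 is within the cap, no reduction.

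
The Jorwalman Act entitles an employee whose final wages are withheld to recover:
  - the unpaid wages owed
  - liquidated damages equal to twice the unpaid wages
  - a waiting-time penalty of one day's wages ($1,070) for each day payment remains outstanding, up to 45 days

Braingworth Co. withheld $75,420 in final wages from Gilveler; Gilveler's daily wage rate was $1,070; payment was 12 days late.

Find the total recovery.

Doubled: 2 × $75,420 = $150,840
Penalty days: min(12, 45) = 12
Waiting-time penalty: 12 × $1,070 = $12,840
Total award: $75,420 + $150,840 + $12,840 = $239,100

$239,100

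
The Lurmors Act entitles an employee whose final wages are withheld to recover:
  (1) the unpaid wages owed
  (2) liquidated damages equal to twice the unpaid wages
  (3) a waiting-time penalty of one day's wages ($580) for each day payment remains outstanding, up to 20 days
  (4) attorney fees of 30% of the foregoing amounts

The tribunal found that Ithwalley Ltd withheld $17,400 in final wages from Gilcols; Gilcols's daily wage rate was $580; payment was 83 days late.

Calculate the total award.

$82,940

Doubled: 2 × $17,400 = $34,800
Penalty days: min(83, 20) = 20
Waiting-time penalty: 20 × $580 = $11,600
Subtotal: $17,400 + $34,800 + $11,600 = $63,800
Attorney fees: 30% of $63,800 = $19,140
Total award: $63,800 + $19,140 = $82,940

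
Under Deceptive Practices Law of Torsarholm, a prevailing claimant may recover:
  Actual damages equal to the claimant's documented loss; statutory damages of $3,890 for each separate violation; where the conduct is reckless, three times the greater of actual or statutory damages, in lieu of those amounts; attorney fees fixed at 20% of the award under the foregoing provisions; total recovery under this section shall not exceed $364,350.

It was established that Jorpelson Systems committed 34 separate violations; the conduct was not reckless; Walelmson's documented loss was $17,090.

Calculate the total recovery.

Statutory damages: 34 × $3,890 = $132,260
Conduct not reckless: the in-lieu enhancement does not apply.
Actual plus statutory damages: $17,090 + $132,260 = $149,350
Attorney fees: 20% of $149,350 = $29,870
Total before cap: $149,350 + $29,870 = $179,220
Cap at $364,350: $179,220 is within the cap, no reduction.

$179,220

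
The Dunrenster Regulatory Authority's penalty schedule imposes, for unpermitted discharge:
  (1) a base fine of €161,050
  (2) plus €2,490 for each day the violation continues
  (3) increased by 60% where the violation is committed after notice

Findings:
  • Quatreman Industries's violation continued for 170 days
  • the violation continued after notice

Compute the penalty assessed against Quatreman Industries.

Per-day component: 170 × €2,490 = €423,300
Base plus per-day: €161,050 + €423,300 = €584,350
Enhancement: 60% of €584,350 = €350,610
Enhanced fine: €584,350 + €350,610 = €934,960

Civil penalty: €934,960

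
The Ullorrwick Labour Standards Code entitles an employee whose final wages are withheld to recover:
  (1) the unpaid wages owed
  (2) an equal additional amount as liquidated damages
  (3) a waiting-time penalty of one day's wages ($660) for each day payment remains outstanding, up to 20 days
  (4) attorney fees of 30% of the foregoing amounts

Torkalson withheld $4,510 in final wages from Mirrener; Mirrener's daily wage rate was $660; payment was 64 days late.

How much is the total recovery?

Total award: $28,886

Liquidated damages (equal amount): $4,510
Penalty days: min(64, 20) = 20
Waiting-time penalty: 20 × $660 = $13,200
Subtotal: $4,510 + $4,510 + $13,200 = $22,220
Attorney fees: 30% of $22,220 = $6,666
Total award: $22,220 + $6,666 = $28,886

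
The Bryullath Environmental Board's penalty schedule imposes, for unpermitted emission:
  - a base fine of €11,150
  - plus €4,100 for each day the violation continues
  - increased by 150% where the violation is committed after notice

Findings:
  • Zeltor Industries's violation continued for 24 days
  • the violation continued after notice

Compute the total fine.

Per-day component: 24 × €4,100 = €98,400
Base plus per-day: €11,150 + €98,400 = €109,550
Enhancement: 150% of €109,550 = €164,325
Enhanced fine: €109,550 + €164,325 = €273,875

€273,875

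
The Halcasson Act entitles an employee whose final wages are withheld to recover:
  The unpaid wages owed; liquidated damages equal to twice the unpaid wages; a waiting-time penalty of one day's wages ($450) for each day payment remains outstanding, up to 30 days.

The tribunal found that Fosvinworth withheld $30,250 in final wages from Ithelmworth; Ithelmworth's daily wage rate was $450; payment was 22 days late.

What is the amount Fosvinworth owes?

Doubled: 2 × $30,250 = $60,500
Penalty days: min(22, 30) = 22
Waiting-time penalty: 22 × $450 = $9,900
Total award: $30,250 + $60,500 + $9,900 = $100,650

Total award: $100,650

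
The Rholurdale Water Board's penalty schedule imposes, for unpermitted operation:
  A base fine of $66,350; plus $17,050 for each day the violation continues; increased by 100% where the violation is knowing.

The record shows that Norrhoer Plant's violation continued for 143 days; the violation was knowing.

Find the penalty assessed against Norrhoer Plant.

$5,009,000

Per-day component: 143 × $17,050 = $2,438,150
Base plus per-day: $66,350 + $2,438,150 = $2,504,500
Enhancement: 100% of $2,504,500 = $2,504,500
Enhanced fine: $2,504,500 + $2,504,500 = $5,009,000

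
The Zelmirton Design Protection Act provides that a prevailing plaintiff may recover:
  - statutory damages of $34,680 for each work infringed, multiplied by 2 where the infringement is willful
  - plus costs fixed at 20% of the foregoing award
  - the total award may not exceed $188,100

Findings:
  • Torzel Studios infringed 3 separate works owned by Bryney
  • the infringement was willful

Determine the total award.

$188,100

Statutory damages: 3 × $34,680 = $104,040
Doubled: 2 × $104,040 = $208,080
Costs: 20% of $208,080 = $41,616
Award plus costs: $208,080 + $41,616 = $249,696
Cap at $188,100: $249,696 exceeds the cap → $188,100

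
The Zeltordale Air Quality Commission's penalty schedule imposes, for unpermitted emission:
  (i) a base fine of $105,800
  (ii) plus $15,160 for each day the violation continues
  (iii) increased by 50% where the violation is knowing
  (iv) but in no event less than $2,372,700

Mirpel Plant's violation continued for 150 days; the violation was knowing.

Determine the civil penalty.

Per-day component: 150 × $15,160 = $2,274,000
Base plus per-day: $105,800 + $2,274,000 = $2,379,800
Enhancement: 50% of $2,379,800 = $1,189,900
Enhanced fine: $2,379,800 + $1,189,900 = $3,569,700
Minimum $2,372,700: $3,569,700 meets the minimum, no increase.

Civil penalty: $3,569,700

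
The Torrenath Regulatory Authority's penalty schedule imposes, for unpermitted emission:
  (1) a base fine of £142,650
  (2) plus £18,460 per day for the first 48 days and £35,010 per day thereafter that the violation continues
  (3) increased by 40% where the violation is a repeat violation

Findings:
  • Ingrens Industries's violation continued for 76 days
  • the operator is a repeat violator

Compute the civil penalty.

First 48 days: 48 × £18,460 = £886,080
Remaining days: (76 − 48) × £35,010 = £980,280
Per-day component: £886,080 + £980,280 = £1,866,360
Base plus per-day: £142,650 + £1,866,360 = £2,009,010
Enhancement: 40% of £2,009,010 = £803,604
Enhanced fine: £2,009,010 + £803,604 = £2,812,614

£2,812,614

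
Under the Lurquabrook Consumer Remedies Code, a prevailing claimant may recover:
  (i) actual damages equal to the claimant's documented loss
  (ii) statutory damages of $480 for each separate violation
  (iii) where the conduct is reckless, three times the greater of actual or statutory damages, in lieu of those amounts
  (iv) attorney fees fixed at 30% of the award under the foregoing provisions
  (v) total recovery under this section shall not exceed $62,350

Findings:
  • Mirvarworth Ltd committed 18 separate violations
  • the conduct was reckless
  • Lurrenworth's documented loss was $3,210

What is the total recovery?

Statutory damages: 18 × $480 = $8,640
Greater of actual damages ($3,210) or statutory damages ($8,640): $8,640
Trebled: 3 × $8,640 = $25,920
Attorney fees: 30% of $25,920 = $7,776
Total before cap: $25,920 + $7,776 = $33,696
Cap at $62,350: $33,696 is within the cap, no reduction.

$33,696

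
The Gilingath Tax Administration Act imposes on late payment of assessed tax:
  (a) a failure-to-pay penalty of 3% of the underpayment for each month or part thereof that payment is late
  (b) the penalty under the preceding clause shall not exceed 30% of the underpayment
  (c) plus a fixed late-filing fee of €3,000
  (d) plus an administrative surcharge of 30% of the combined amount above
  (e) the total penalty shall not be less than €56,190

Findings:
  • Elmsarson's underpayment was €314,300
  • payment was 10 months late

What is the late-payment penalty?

€126,477

Accrued rate: 3% × 10 = 30%, capped at 30% → 30%
Failure-to-pay penalty: 30% of €314,300 = €94,290
Penalty before surcharge: €94,290 + €3,000 = €97,290
Administrative surcharge: 30% of €97,290 = €29,187
Total penalty: €97,290 + €29,187 = €126,477
Minimum €56,190: €126,477 meets the minimum, no increase.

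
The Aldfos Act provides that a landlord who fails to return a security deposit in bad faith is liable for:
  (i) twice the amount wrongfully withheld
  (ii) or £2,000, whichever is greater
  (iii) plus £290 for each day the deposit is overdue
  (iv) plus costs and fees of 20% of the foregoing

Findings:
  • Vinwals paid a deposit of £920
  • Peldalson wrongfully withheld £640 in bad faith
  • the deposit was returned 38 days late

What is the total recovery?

£15,624

Doubled: 2 × £640 = £1,280
Minimum £2,000: £1,280 is below the minimum → £2,000
Late-return penalty: 38 × £290 = £11,020
Damages plus late penalty: £2,000 + £11,020 = £13,020
Costs and fees: 20% of £13,020 = £2,604
Total recovery: £13,020 + £2,604 = £15,624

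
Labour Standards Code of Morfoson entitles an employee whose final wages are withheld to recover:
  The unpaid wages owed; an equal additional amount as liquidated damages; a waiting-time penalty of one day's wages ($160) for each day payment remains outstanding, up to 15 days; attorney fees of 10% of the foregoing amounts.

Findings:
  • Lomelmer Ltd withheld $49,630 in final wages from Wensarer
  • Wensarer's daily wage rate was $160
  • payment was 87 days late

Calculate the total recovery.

$111,826

Liquidated damages (equal amount): $49,630
Penalty days: min(87, 15) = 15
Waiting-time penalty: 15 × $160 = $2,400
Subtotal: $49,630 + $49,630 + $2,400 = $101,660
Attorney fees: 10% of $101,660 = $10,166
Total award: $101,660 + $10,166 = $111,826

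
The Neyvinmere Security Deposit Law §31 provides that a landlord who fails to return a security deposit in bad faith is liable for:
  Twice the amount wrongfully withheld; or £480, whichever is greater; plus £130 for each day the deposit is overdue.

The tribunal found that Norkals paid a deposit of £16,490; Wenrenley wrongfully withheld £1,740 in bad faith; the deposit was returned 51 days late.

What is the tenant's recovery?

£10,110

Doubled: 2 × £1,740 = £3,480
Minimum £480: £3,480 meets the minimum, no increase.
Late-return penalty: 51 × £130 = £6,630
Damages plus late penalty: £3,480 + £6,630 = £10,110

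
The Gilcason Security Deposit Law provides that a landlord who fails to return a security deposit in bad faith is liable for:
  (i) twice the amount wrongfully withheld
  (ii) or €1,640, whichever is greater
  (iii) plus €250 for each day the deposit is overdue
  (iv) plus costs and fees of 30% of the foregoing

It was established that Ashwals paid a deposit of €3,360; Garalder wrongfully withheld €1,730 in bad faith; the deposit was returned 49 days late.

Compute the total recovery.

€20,423

Doubled: 2 × €1,730 = €3,460
Minimum €1,640: €3,460 meets the minimum, no increase.
Late-return penalty: 49 × €250 = €12,250
Damages plus late penalty: €3,460 + €12,250 = €15,710
Costs and fees: 30% of €15,710 = €4,713
Total recovery: €15,710 + €4,713 = €20,423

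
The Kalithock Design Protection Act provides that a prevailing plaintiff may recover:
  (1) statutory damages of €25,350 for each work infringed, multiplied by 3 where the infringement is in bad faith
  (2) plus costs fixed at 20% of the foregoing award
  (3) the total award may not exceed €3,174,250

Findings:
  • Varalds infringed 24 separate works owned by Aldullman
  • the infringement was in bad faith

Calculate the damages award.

Award: €2,190,240

Statutory damages: 24 × €25,350 = €608,400
Trebled: 3 × €608,400 = €1,825,200
Costs: 20% of €1,825,200 = €365,040
Award plus costs: €1,825,200 + €365,040 = €2,190,240
Cap at €3,174,250: €2,190,240 is within the cap, no reduction.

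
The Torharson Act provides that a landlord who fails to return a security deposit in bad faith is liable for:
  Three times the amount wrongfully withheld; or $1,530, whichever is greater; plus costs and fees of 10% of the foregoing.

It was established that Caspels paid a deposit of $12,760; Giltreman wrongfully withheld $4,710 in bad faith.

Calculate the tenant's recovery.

Trebled: 3 × $4,710 = $14,130
Minimum $1,530: $14,130 meets the minimum, no increase.
Costs and fees: 10% of $14,130 = $1,413
Total recovery: $14,130 + $1,413 = $15,543

Recovery: $15,543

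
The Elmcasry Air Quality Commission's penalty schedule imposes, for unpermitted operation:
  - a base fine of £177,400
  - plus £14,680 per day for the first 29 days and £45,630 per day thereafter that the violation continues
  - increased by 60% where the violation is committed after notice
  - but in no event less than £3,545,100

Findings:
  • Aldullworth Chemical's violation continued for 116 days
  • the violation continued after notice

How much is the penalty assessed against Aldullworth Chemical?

First 29 days: 29 × £14,680 = £425,720
Remaining days: (116 − 29) × £45,630 = £3,969,810
Per-day component: £425,720 + £3,969,810 = £4,395,530
Base plus per-day: £177,400 + £4,395,530 = £4,572,930
Enhancement: 60% of £4,572,930 = £2,743,758
Enhanced fine: £4,572,930 + £2,743,758 = £7,316,688
Minimum £3,545,100: £7,316,688 meets the minimum, no increase.

£7,316,688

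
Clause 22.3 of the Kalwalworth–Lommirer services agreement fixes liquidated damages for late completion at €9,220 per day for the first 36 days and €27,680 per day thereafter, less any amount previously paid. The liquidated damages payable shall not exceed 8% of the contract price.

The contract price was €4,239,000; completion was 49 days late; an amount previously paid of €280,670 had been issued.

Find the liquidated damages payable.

Liquidated damages: €339,120

First 36 days: 36 × €9,220 = €331,920
Remaining days: (49 − 36) × €27,680 = €359,840
Accrued per-day damages: €331,920 + €359,840 = €691,760
Less amount previously paid: €691,760 − €280,670 = €411,090
Cap: 8% of €4,239,000 = €339,120
Cap at €339,120: €411,090 exceeds the cap → €339,120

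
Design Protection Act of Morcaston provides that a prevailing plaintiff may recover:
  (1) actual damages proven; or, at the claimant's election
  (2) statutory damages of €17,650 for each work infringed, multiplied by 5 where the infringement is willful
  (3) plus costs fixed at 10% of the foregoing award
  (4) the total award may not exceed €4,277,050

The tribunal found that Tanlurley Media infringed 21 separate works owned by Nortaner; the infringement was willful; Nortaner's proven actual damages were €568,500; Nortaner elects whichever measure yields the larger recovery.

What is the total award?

€2,038,575

Statutory damages: 21 × €17,650 = €370,650
Multiplied by 5: 5 × €370,650 = €1,853,250
Greater of actual damages (€568,500) or enhanced statutory damages (€1,853,250): €1,853,250
Costs: 10% of €1,853,250 = €185,325
Award plus costs: €1,853,250 + €185,325 = €2,038,575
Cap at €4,277,050: €2,038,575 is within the cap, no reduction.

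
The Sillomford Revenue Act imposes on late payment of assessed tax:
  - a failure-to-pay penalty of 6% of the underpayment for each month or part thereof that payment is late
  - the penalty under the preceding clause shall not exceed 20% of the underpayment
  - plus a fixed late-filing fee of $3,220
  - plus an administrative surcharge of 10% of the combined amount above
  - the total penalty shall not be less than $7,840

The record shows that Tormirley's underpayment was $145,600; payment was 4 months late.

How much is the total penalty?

Penalty: $35,574

Accrued rate: 6% × 4 = 24%, capped at 20% → 20%
Failure-to-pay penalty: 20% of $145,600 = $29,120
Penalty before surcharge: $29,120 + $3,220 = $32,340
Administrative surcharge: 10% of $32,340 = $3,234
Total penalty: $32,340 + $3,234 = $35,574
Minimum $7,840: $35,574 meets the minimum, no increase.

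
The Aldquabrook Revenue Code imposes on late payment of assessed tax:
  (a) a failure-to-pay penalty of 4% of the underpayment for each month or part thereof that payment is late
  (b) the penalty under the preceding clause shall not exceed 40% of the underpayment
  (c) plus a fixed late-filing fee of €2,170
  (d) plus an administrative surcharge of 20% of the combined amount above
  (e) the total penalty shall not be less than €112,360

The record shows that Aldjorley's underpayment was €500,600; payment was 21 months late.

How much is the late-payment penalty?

€242,892

Accrued rate: 4% × 21 = 84%, capped at 40% → 40%
Failure-to-pay penalty: 40% of €500,600 = €200,240
Penalty before surcharge: €200,240 + €2,170 = €202,410
Administrative surcharge: 20% of €202,410 = €40,482
Total penalty: €202,410 + €40,482 = €242,892
Minimum €112,360: €242,892 meets the minimum, no increase.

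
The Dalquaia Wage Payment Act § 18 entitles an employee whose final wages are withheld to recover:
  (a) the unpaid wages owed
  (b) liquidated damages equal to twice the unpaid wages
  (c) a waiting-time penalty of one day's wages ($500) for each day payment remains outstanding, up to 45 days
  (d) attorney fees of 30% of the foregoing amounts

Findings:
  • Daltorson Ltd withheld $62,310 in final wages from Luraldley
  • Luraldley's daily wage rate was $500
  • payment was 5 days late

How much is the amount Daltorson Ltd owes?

$246,259

Doubled: 2 × $62,310 = $124,620
Penalty days: min(5, 45) = 5
Waiting-time penalty: 5 × $500 = $2,500
Subtotal: $62,310 + $124,620 + $2,500 = $189,430
Attorney fees: 30% of $189,430 = $56,829
Total award: $189,430 + $56,829 = $246,259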